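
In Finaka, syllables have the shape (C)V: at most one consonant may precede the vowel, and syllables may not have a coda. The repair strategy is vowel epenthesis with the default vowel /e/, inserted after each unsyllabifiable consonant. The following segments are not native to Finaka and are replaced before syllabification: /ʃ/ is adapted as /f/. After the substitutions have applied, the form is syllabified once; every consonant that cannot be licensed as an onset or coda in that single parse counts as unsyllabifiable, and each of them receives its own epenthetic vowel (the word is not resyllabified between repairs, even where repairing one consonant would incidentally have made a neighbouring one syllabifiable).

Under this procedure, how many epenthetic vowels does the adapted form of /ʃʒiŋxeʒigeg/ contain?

3

After substitution the input is /fʒiŋxeʒigeg/.
The unsyllabifiable consonants are /f/, /ŋ/, /g/; each receives one epenthetic vowel.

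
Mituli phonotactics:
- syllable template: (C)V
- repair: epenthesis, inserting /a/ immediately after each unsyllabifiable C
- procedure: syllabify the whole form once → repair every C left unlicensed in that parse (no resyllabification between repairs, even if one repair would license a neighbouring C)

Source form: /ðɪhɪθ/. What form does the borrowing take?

ðɪhɪθa

Under (C)V, the unsyllabifiable consonants are /θ/ (no codas are permitted; onsets are limited to one consonant).
Epenthesis after each stranded consonant: /θ/ → /θa/.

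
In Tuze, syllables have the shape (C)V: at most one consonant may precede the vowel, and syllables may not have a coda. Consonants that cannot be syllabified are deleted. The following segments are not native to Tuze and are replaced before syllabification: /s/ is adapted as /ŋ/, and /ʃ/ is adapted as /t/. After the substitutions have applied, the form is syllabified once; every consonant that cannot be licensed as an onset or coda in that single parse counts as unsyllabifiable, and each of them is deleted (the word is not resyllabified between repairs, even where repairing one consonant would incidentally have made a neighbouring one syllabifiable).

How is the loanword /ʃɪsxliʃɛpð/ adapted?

Substitution: /ʃ/ → /t/, /s/ → /ŋ/, giving /tɪŋxlitɛpð/.
The consonants /ŋ/, /x/, /p/, /ð/ cannot be parsed into a legal (C)V syllable (no codas are permitted; onsets are limited to one consonant).
Deleting the stranded consonants removes /ŋ/, /x/, /p/, /ð/.

tɪlitɛ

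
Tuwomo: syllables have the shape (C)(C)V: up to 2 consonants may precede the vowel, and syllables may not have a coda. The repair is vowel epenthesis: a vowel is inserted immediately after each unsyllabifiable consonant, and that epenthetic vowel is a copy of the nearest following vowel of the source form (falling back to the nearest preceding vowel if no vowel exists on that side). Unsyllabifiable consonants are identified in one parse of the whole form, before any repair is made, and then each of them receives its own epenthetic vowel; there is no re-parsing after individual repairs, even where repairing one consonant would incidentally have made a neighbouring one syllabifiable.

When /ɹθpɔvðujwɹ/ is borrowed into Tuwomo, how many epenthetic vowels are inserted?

The unsyllabifiable consonants are /ɹ/, /j/, /w/, /ɹ/; each receives one epenthetic vowel.

4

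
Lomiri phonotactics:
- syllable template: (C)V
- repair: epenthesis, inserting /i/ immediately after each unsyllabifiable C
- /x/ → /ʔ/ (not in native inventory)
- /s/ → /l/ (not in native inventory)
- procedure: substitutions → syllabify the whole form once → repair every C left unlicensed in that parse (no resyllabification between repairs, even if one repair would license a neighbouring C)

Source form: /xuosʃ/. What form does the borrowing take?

ʔuoliʃi

Substitution: /x/ → /ʔ/, /s/ → /l/, giving /ʔuolʃ/.
The consonants /l/, /ʃ/ cannot be parsed into a legal (C)V syllable (no codas are permitted; onsets are limited to one consonant).
Inserting the epenthetic vowel yields /l/ → /li/, /ʃ/ → /ʃi/.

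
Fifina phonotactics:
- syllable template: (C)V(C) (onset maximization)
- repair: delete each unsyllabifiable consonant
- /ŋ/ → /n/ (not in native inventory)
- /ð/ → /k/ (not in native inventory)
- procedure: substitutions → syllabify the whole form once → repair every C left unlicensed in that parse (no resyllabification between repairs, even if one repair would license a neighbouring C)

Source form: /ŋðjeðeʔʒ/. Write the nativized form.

Substitution: /ŋ/ → /n/, /ð/ → /k/, giving /nkjekeʔʒ/.
Syllabifying with onset maximization leaves /n/, /k/, /ʒ/ stranded (at most one coda consonant is licensed; onsets are limited to one consonant).
Deletion applies to /n/, /k/, /ʒ/.

jekeʔ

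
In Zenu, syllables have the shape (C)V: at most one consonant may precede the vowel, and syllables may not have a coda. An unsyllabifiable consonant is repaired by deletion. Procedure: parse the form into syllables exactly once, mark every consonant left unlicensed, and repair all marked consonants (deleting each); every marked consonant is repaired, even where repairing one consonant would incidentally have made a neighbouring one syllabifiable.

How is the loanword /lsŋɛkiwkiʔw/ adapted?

Syllabifying with onset maximization leaves /l/, /s/, /w/, /ʔ/, /w/ stranded (no codas are permitted; onsets are limited to one consonant).
Deletion applies to /l/, /s/, /w/, /ʔ/, /w/.

ŋɛkiki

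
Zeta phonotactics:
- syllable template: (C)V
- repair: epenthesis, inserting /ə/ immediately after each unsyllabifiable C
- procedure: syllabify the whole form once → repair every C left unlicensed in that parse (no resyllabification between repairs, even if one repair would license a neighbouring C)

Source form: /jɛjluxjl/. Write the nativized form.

jɛjəluxəjələ

The consonants /j/, /x/, /j/, /l/ cannot be parsed into a legal (C)V syllable (no codas are permitted; onsets are limited to one consonant).
Inserting the epenthetic vowel yields /j/ → /jə/, /x/ → /xə/, /j/ → /jə/, /l/ → /lə/.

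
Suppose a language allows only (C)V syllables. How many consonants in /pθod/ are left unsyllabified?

Syllabifying with onset maximization leaves /p/, /d/ stranded (no codas are permitted; onsets are limited to one consonant).

2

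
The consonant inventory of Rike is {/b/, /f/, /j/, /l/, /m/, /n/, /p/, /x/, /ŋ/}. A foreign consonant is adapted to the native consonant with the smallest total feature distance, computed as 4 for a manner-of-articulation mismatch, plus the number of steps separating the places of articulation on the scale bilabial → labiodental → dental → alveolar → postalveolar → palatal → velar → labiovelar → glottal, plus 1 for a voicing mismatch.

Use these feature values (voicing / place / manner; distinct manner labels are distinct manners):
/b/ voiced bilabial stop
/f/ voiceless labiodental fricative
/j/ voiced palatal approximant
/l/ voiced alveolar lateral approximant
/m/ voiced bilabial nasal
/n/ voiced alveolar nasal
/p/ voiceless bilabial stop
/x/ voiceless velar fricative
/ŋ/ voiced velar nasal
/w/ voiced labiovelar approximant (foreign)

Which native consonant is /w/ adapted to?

/j/ is closest: same manner (approximant), place distance 2 (labiovelar→palatal), same voicing; total 2. Next closest is /ŋ/ at distance 5.

j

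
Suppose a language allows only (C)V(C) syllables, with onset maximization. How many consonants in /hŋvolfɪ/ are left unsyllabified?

Syllabifying with onset maximization leaves /h/, /ŋ/ stranded (at most one coda consonant is licensed; onsets are limited to one consonant).

2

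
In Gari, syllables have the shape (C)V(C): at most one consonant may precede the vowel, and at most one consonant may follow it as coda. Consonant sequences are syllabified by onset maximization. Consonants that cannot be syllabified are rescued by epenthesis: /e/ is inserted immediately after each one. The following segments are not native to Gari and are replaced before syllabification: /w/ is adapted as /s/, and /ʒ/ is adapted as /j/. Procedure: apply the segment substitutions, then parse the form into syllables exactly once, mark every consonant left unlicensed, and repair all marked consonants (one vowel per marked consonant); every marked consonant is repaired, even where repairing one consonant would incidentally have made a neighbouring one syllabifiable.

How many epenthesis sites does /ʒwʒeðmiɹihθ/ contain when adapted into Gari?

3

After substitution the input is /jsjeðmiɹihθ/.
The unsyllabifiable consonants are /j/, /s/, /θ/; each receives one epenthetic vowel.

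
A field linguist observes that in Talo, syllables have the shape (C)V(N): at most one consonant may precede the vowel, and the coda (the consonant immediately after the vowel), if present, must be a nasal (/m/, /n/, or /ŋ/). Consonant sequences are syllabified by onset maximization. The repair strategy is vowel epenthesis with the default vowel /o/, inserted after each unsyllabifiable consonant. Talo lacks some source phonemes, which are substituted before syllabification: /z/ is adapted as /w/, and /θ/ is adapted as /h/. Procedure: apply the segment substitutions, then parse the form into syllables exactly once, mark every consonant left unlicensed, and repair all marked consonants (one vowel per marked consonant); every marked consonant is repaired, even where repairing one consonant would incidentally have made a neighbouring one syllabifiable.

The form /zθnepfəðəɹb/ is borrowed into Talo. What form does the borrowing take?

wohonepofəðəɹobo

Substitution: /z/ → /w/, /θ/ → /h/, giving /whnepfəðəɹb/.
Under (C)V(N), the unsyllabifiable consonants are /w/, /h/, /p/, /ɹ/, /b/ (only a nasal (/m/, /n/, or /ŋ/) is licensed in coda position; onsets are limited to one consonant).
Each unlicensed consonant becomes the onset of a new syllable: /w/ → /wo/, /h/ → /ho/, /p/ → /po/, /ɹ/ → /ɹo/, /b/ → /bo/.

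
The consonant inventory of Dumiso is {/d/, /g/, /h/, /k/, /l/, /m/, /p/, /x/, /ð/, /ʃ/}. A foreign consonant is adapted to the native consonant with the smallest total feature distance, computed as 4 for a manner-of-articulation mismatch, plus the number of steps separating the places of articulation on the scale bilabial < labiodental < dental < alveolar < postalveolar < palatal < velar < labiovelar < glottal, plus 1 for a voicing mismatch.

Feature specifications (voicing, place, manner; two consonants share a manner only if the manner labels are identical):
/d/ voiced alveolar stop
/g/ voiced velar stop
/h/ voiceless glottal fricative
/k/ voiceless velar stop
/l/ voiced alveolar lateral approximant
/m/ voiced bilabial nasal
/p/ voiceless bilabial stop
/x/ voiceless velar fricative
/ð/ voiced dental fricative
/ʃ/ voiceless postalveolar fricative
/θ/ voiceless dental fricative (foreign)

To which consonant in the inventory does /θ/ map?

/ð/ is closest: same manner (fricative), place distance 0 (dental→dental), voicing differs (+1); total 1. Next closest is /ʃ/ at distance 2.

ð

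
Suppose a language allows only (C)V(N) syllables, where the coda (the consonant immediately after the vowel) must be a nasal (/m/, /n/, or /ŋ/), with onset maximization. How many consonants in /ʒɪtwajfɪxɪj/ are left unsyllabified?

The consonants /t/, /j/, /j/ cannot be parsed into a legal (C)V(N) syllable (only a nasal (/m/, /n/, or /ŋ/) is licensed in coda position; onsets are limited to one consonant).

3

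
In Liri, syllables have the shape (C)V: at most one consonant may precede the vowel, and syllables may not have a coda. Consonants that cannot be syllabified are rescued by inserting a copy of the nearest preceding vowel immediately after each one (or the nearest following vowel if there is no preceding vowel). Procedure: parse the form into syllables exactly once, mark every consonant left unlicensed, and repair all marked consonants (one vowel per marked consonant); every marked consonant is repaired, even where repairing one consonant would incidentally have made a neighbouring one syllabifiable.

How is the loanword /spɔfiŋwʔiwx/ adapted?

The consonants /s/, /ŋ/, /w/, /w/, /x/ cannot be parsed into a legal (C)V syllable (no codas are permitted; onsets are limited to one consonant).
Each unlicensed consonant becomes the onset of a new syllable: /s/ → /sɔ/, /ŋ/ → /ŋi/, /w/ → /wi/, /w/ → /wi/, /x/ → /xi/.

sɔpɔfiŋiwiʔiwixi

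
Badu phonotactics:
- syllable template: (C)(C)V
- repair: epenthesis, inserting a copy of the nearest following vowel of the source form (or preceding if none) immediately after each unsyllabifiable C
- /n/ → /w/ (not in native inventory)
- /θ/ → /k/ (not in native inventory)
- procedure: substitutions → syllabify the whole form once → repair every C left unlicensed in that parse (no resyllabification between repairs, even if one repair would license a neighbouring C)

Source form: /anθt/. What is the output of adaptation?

awakata

Substitution: /n/ → /w/, /θ/ → /k/, giving /awkt/.
Syllabifying with onset maximization leaves /w/, /k/, /t/ stranded (no codas are permitted; onsets may contain at most 2 consonants).
Epenthesis after each stranded consonant: /w/ → /wa/, /k/ → /ka/, /t/ → /ta/.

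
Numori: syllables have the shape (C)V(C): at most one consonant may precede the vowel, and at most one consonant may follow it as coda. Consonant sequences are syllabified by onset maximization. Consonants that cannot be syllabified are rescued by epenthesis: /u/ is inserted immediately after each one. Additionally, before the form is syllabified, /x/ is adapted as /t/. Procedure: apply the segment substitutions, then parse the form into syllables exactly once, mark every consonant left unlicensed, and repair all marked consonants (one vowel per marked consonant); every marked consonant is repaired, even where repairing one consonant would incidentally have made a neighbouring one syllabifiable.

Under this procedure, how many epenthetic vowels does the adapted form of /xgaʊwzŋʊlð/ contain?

After substitution the input is /tgaʊwzŋʊlð/.
The unsyllabifiable consonants are /t/, /z/, /ð/; each receives one epenthetic vowel.

3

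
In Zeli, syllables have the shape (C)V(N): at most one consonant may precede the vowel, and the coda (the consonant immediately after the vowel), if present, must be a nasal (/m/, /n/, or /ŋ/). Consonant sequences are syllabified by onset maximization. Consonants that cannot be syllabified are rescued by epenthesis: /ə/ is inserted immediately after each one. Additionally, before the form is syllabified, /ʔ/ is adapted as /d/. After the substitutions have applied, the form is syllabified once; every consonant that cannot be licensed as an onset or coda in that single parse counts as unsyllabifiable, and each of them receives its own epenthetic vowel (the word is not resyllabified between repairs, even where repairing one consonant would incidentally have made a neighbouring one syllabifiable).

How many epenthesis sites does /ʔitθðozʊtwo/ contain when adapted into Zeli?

After substitution the input is /ditθðozʊtwo/.
The unsyllabifiable consonants are /t/, /θ/, /t/; each receives one epenthetic vowel.

3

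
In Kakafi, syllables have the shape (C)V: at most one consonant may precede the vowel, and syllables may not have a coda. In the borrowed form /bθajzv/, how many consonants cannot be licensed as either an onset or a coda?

4

Syllabifying with onset maximization leaves /b/, /j/, /z/, /v/ stranded (no codas are permitted; onsets are limited to one consonant).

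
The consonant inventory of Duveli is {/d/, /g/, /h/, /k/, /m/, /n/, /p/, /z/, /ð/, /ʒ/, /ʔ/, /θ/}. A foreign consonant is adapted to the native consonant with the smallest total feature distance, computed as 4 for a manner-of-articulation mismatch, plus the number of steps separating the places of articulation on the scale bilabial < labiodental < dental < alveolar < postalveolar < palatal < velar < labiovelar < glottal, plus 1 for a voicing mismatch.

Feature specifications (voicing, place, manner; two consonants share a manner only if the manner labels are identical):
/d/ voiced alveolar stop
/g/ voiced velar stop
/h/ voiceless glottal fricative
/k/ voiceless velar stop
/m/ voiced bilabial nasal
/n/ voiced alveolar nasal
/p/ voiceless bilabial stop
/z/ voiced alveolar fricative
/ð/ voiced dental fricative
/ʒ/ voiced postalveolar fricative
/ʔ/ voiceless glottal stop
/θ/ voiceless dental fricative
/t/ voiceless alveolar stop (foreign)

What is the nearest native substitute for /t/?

d

/d/ is closest: same manner (stop), place distance 0 (alveolar→alveolar), voicing differs (+1); total 1. Next closest is /k/ at distance 3.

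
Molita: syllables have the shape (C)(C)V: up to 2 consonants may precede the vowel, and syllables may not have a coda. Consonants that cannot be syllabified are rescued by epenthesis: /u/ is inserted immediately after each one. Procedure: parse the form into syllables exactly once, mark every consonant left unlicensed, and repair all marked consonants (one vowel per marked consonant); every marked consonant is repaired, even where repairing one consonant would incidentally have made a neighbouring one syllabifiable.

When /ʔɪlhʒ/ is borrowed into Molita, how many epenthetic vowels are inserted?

The unsyllabifiable consonants are /l/, /h/, /ʒ/; each receives one epenthetic vowel.

3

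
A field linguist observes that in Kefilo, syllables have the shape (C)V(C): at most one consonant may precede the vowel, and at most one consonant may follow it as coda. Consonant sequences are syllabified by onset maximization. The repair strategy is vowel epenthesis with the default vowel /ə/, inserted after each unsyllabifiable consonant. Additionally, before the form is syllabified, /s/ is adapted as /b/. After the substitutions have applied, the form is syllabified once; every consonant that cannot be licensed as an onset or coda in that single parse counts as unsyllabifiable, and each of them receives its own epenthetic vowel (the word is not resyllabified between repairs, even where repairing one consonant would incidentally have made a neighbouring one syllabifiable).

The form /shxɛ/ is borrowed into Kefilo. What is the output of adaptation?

Substitution: /s/ → /b/, giving /bhxɛ/.
The consonants /b/, /h/ cannot be parsed into a legal (C)V(C) syllable (at most one coda consonant is licensed; onsets are limited to one consonant).
Epenthesis after each stranded consonant: /b/ → /bə/, /h/ → /hə/.

bəhəxɛ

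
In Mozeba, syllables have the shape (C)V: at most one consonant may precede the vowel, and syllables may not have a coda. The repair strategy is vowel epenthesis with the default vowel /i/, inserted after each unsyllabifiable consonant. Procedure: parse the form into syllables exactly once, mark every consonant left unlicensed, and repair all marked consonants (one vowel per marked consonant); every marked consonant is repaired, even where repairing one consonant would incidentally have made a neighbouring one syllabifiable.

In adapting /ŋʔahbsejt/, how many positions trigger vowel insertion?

5

The unsyllabifiable consonants are /ŋ/, /h/, /b/, /j/, /t/; each receives one epenthetic vowel.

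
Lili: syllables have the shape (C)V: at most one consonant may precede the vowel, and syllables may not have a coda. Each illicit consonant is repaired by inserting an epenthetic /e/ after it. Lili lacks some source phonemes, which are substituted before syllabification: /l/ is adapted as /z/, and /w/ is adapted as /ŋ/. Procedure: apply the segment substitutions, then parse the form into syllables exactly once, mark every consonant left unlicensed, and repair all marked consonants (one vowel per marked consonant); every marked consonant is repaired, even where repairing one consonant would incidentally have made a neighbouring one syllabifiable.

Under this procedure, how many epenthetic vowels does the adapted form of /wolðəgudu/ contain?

After substitution the input is /ŋozðəgudu/.
The unsyllabifiable consonants are /z/; each receives one epenthetic vowel.

1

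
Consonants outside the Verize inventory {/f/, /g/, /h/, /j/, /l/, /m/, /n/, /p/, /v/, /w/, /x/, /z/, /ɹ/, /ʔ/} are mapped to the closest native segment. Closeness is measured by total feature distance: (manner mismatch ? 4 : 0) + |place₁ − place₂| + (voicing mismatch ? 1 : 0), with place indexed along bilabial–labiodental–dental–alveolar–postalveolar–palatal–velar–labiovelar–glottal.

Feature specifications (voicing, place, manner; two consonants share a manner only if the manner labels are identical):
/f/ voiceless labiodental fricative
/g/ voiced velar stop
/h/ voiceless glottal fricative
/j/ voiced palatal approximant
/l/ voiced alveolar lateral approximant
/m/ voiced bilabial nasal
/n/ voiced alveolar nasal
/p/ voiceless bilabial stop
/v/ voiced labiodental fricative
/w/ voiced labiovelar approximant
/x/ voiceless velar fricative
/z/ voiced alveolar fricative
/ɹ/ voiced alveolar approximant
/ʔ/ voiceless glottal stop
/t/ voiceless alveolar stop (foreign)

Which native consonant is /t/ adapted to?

p

/p/ is closest: same manner (stop), place distance 3 (alveolar→bilabial), same voicing; total 3. Next closest is /g/ at distance 4.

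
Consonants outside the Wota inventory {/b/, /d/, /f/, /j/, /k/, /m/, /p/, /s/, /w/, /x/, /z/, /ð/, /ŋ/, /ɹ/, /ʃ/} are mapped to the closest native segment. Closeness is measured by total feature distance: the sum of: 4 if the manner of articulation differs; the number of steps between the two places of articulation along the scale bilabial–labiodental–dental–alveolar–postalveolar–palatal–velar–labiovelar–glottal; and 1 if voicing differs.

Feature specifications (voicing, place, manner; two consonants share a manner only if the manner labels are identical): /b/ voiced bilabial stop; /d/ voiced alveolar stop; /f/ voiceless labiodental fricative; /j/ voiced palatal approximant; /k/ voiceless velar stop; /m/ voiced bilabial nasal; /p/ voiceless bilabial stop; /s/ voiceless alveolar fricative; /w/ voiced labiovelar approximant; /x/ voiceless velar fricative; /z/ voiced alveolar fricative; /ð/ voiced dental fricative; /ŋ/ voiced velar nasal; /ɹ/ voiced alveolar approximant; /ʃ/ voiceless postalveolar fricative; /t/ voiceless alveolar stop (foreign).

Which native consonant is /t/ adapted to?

/d/ is closest: same manner (stop), place distance 0 (alveolar→alveolar), voicing differs (+1); total 1. Next closest is /k/ at distance 3.

d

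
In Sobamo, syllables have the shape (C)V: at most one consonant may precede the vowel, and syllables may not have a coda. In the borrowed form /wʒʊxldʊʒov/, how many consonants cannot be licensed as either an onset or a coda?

Syllabifying with onset maximization leaves /w/, /x/, /l/, /v/ stranded (no codas are permitted; onsets are limited to one consonant).

4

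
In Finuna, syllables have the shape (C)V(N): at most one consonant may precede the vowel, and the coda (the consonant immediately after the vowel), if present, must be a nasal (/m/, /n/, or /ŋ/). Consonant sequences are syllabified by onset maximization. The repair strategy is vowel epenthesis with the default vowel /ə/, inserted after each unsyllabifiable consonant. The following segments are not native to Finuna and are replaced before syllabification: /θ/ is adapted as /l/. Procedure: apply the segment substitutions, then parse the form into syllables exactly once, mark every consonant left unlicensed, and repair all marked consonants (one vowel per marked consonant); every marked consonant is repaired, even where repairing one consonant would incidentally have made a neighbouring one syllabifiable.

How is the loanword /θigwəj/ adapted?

Substitution: /θ/ → /l/, giving /ligwəj/.
Under (C)V(N), the unsyllabifiable consonants are /g/, /j/ (only a nasal (/m/, /n/, or /ŋ/) is licensed in coda position; onsets are limited to one consonant).
Inserting the epenthetic vowel yields /g/ → /gə/, /j/ → /jə/.

ligəwəjə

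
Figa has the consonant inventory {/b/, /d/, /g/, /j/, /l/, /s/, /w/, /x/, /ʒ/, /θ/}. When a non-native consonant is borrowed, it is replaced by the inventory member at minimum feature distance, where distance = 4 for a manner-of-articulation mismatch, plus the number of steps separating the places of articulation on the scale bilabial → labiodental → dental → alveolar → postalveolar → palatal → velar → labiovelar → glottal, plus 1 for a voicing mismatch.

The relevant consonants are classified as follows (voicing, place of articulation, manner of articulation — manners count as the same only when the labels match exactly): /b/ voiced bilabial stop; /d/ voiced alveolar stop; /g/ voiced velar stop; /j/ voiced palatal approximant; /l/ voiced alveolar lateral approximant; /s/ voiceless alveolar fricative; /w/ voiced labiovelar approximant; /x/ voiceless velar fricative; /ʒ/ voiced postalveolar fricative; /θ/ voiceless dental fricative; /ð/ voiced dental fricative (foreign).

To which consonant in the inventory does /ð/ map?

θ

/θ/ is closest: same manner (fricative), place distance 0 (dental→dental), voicing differs (+1); total 1. Next closest is /s/ at distance 2.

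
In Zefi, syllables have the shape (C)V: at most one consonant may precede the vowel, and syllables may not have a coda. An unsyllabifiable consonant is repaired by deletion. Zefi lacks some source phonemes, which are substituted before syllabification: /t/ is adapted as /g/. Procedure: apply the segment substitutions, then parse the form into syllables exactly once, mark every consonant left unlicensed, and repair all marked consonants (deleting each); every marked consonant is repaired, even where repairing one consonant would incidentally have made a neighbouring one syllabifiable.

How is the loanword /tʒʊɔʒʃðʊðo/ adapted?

Substitution: /t/ → /g/, giving /gʒʊɔʒʃðʊðo/.
The consonants /g/, /ʒ/, /ʃ/ cannot be parsed into a legal (C)V syllable (no codas are permitted; onsets are limited to one consonant).
Each unlicensed consonant is deleted: /g/, /ʒ/, /ʃ/.

ʒʊɔðʊðo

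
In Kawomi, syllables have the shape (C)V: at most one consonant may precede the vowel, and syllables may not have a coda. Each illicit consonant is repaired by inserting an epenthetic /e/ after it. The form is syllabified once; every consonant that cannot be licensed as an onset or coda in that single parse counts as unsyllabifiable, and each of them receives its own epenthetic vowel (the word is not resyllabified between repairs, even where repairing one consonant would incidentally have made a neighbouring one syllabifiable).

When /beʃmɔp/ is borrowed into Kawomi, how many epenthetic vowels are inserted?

2

The unsyllabifiable consonants are /ʃ/, /p/; each receives one epenthetic vowel.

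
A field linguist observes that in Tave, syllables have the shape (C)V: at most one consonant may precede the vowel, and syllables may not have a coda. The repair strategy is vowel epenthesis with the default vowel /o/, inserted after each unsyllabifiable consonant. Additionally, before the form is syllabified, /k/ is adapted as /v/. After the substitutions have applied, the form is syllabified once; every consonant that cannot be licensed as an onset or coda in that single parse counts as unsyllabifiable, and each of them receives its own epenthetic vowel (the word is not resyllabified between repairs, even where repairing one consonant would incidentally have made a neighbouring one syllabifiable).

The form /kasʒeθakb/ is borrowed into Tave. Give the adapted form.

vasoʒeθavobo

Substitution: /k/ → /v/, giving /vasʒeθavb/.
The consonants /s/, /v/, /b/ cannot be parsed into a legal (C)V syllable (no codas are permitted; onsets are limited to one consonant).
Each unlicensed consonant becomes the onset of a new syllable: /s/ → /so/, /v/ → /vo/, /b/ → /bo/.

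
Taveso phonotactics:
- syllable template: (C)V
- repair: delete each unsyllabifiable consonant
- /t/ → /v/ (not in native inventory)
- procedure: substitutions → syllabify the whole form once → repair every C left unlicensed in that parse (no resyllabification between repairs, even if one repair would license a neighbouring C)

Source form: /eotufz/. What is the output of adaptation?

Substitution: /t/ → /v/, giving /eovufz/.
Under (C)V, the unsyllabifiable consonants are /f/, /z/ (no codas are permitted; onsets are limited to one consonant).
Deleting the stranded consonants removes /f/, /z/.

eovu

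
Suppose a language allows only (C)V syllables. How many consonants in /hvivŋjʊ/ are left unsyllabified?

Syllabifying with onset maximization leaves /h/, /v/, /ŋ/ stranded (no codas are permitted; onsets are limited to one consonant).

3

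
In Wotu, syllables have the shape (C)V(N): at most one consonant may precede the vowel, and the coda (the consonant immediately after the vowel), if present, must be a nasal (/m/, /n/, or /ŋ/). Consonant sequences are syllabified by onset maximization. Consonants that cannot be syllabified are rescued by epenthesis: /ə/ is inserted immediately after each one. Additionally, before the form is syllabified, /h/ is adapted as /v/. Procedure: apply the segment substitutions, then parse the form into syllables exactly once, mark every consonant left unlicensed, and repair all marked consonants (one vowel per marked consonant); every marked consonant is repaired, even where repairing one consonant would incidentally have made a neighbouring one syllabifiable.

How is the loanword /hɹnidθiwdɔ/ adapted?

vəɹənidəθiwədɔ

Substitution: /h/ → /v/, giving /vɹnidθiwdɔ/.
Under (C)V(N), the unsyllabifiable consonants are /v/, /ɹ/, /d/, /w/ (only a nasal (/m/, /n/, or /ŋ/) is licensed in coda position; onsets are limited to one consonant).
Each unlicensed consonant becomes the onset of a new syllable: /v/ → /və/, /ɹ/ → /ɹə/, /d/ → /də/, /w/ → /wə/.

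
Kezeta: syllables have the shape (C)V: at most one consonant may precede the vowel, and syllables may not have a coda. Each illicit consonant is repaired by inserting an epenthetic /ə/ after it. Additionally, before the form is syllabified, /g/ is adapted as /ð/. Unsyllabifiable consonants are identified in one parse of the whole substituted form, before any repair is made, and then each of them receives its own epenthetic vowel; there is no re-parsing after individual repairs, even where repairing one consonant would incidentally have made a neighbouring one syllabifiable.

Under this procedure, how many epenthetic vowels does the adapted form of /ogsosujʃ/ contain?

After substitution the input is /oðsosujʃ/.
The unsyllabifiable consonants are /ð/, /j/, /ʃ/; each receives one epenthetic vowel.

3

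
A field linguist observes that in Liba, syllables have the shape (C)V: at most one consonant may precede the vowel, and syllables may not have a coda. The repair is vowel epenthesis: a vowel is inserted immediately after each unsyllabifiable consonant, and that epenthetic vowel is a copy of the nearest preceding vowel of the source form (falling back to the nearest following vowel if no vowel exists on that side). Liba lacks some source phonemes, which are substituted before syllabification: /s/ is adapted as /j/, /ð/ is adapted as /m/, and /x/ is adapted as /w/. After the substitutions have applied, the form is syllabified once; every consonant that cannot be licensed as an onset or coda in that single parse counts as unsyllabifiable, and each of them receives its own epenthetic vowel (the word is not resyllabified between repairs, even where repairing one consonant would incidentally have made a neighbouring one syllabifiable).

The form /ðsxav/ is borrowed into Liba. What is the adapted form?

majawava

Substitution: /ð/ → /m/, /s/ → /j/, /x/ → /w/, giving /mjwav/.
Syllabifying with onset maximization leaves /m/, /j/, /v/ stranded (no codas are permitted; onsets are limited to one consonant).
Epenthesis after each stranded consonant: /m/ → /ma/, /j/ → /ja/, /v/ → /va/.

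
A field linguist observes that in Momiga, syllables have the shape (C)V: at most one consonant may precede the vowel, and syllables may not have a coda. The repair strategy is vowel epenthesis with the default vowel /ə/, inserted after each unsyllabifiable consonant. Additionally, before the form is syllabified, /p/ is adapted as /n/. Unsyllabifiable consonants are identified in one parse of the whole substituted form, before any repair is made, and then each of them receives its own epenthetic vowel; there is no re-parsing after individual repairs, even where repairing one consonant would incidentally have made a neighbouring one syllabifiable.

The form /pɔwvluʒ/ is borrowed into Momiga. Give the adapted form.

Substitution: /p/ → /n/, giving /nɔwvluʒ/.
The consonants /w/, /v/, /ʒ/ cannot be parsed into a legal (C)V syllable (no codas are permitted; onsets are limited to one consonant).
Each unlicensed consonant becomes the onset of a new syllable: /w/ → /wə/, /v/ → /və/, /ʒ/ → /ʒə/.

nɔwəvəluʒə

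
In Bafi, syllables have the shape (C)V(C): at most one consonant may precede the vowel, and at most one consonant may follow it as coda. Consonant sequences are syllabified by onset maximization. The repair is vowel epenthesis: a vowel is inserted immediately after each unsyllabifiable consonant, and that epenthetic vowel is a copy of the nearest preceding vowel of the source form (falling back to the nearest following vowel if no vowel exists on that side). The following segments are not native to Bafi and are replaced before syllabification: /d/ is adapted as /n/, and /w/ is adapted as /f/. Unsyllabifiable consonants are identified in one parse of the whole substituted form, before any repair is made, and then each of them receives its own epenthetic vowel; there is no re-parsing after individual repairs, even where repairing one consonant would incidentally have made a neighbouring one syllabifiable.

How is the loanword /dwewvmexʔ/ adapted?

nefefvemexʔe

Substitution: /d/ → /n/, /w/ → /f/, giving /nfefvmexʔ/.
Under (C)V(C), the unsyllabifiable consonants are /n/, /v/, /ʔ/ (at most one coda consonant is licensed; onsets are limited to one consonant).
Inserting the epenthetic vowel yields /n/ → /ne/, /v/ → /ve/, /ʔ/ → /ʔe/.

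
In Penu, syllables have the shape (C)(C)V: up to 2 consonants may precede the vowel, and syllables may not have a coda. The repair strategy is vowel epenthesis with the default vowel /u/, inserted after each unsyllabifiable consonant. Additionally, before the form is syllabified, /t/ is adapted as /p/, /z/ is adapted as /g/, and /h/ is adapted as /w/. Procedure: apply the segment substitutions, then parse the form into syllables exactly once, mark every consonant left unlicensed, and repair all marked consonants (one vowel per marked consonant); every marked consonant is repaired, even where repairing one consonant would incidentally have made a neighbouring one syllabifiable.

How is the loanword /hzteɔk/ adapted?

Substitution: /h/ → /w/, /z/ → /g/, /t/ → /p/, giving /wgpeɔk/.
Under (C)(C)V, the unsyllabifiable consonants are /w/, /k/ (no codas are permitted; onsets may contain at most 2 consonants).
Epenthesis after each stranded consonant: /w/ → /wu/, /k/ → /ku/.

wugpeɔku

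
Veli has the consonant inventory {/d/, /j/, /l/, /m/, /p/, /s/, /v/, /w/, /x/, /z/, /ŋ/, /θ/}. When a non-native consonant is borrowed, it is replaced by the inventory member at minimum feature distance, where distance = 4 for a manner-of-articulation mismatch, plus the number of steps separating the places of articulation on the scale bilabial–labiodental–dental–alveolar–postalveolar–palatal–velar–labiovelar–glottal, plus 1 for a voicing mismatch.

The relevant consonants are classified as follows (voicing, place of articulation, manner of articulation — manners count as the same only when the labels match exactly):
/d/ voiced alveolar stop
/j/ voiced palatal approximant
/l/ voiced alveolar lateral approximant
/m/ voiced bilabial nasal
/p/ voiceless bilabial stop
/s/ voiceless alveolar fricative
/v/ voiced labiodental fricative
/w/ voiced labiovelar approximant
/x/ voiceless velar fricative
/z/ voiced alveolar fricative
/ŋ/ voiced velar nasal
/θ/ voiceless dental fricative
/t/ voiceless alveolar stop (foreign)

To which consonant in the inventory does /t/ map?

d

/d/ is closest: same manner (stop), place distance 0 (alveolar→alveolar), voicing differs (+1); total 1. Next closest is /p/ at distance 3.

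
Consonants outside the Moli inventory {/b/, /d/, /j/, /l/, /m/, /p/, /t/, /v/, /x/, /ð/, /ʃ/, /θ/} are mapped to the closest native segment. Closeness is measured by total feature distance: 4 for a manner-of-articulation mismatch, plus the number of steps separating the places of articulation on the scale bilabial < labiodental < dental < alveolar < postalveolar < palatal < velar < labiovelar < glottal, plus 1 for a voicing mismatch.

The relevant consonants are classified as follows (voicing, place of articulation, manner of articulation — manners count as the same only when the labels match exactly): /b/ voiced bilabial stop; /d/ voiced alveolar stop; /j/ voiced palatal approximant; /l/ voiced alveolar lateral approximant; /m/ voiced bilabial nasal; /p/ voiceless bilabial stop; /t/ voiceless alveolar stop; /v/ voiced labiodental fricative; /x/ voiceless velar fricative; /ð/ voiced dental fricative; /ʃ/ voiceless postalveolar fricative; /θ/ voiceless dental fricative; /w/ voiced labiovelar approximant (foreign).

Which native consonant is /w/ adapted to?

/j/ is closest: same manner (approximant), place distance 2 (labiovelar→palatal), same voicing; total 2. Next closest is /x/ at distance 6.

j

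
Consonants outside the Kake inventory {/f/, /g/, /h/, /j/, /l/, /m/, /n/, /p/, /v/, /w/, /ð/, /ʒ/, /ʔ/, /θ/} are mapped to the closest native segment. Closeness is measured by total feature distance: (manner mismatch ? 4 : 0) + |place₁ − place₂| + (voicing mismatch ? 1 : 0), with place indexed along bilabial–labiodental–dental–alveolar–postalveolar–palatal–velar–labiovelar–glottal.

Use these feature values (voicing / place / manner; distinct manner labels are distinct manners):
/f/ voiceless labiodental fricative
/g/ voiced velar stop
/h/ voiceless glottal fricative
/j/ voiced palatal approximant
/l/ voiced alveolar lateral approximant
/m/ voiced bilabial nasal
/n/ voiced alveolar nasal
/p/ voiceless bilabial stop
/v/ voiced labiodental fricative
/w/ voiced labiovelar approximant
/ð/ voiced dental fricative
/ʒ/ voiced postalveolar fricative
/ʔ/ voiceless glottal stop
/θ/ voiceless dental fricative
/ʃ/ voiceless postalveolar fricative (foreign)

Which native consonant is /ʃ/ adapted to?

ʒ

/ʒ/ is closest: same manner (fricative), place distance 0 (postalveolar→postalveolar), voicing differs (+1); total 1. Next closest is /θ/ at distance 2.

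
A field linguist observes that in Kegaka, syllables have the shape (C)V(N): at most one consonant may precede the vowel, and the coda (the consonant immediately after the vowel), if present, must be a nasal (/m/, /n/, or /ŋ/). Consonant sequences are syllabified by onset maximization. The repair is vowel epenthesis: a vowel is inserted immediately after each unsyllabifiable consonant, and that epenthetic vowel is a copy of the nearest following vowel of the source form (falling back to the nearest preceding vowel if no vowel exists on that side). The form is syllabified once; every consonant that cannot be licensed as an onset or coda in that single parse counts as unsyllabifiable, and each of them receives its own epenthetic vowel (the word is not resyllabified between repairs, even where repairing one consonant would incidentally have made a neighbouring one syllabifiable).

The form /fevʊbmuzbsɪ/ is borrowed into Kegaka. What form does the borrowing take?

fevʊbumuzɪbɪsɪ

The consonants /b/, /z/, /b/ cannot be parsed into a legal (C)V(N) syllable (only a nasal (/m/, /n/, or /ŋ/) is licensed in coda position; onsets are limited to one consonant).
Each unlicensed consonant becomes the onset of a new syllable: /b/ → /bu/, /z/ → /zɪ/, /b/ → /bɪ/.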